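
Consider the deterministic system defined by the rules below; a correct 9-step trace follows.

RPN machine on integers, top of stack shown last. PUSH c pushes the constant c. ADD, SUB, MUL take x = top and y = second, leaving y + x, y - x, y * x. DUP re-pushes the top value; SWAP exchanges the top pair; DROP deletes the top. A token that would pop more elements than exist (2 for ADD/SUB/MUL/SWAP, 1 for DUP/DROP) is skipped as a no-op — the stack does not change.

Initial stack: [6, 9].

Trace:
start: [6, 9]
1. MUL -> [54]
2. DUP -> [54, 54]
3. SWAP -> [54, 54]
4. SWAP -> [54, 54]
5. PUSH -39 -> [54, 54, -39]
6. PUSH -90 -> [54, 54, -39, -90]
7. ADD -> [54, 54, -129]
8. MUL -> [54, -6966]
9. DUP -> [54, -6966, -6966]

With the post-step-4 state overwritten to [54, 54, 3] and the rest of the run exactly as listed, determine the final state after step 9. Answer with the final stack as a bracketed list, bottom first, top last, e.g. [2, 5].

state after step 4 := [54, 54, 3]
5. PUSH -39 -> [54, 54, 3, -39]
6. PUSH -90 -> [54, 54, 3, -39, -90]
7. ADD -> [54, 54, 3, -129]
8. MUL -> [54, 54, -387]
9. DUP -> [54, 54, -387, -387]

[54, 54, -387, -387]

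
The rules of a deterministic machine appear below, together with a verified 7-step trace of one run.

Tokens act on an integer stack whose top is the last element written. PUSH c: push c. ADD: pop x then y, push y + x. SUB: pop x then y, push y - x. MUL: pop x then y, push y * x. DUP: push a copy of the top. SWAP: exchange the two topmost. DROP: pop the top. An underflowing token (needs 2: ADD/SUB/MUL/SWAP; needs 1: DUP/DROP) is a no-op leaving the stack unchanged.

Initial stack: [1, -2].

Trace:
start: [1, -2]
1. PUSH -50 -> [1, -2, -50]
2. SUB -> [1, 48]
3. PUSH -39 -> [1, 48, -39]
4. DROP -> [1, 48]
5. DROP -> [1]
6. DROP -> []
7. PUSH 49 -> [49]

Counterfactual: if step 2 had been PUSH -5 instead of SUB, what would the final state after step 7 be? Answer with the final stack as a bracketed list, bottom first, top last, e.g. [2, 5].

(re-executing from step 2 with the substitution; state before step 2: [1, -2, -50])
2. PUSH -5 -> [1, -2, -50, -5]
3. PUSH -39 -> [1, -2, -50, -5, -39]
4. DROP -> [1, -2, -50, -5]
5. DROP -> [1, -2, -50]
6. DROP -> [1, -2]
7. PUSH 49 -> [1, -2, 49]

[1, -2, 49]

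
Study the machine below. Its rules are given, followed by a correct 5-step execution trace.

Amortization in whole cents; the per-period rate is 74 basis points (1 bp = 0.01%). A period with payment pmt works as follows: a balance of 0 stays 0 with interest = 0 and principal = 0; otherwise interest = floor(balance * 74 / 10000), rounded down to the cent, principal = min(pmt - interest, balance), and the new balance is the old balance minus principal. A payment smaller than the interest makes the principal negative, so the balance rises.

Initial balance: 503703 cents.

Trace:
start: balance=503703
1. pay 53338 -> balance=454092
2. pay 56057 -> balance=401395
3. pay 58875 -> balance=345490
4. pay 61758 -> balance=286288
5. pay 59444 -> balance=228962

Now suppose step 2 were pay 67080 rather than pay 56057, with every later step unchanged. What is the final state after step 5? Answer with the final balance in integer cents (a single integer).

217692

(re-executing from step 2 with the substitution; state before step 2: balance=454092)
2. pay 67080 -> balance=390372
3. pay 58875 -> balance=334385
4. pay 61758 -> balance=275101
5. pay 59444 -> balance=217692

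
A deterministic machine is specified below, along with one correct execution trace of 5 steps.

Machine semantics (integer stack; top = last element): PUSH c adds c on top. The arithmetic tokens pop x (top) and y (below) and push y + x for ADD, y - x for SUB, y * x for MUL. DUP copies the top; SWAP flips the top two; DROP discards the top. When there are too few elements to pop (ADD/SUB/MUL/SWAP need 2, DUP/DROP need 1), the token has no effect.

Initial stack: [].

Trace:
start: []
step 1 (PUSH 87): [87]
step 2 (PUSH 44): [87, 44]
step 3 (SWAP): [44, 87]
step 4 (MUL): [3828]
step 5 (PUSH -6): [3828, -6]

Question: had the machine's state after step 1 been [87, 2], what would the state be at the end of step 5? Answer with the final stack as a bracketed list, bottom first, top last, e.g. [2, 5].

state after step 1 := [87, 2]
step 2 (PUSH 44): [87, 2, 44]
step 3 (SWAP): [87, 44, 2]
step 4 (MUL): [87, 88]
step 5 (PUSH -6): [87, 88, -6]

[87, 88, -6]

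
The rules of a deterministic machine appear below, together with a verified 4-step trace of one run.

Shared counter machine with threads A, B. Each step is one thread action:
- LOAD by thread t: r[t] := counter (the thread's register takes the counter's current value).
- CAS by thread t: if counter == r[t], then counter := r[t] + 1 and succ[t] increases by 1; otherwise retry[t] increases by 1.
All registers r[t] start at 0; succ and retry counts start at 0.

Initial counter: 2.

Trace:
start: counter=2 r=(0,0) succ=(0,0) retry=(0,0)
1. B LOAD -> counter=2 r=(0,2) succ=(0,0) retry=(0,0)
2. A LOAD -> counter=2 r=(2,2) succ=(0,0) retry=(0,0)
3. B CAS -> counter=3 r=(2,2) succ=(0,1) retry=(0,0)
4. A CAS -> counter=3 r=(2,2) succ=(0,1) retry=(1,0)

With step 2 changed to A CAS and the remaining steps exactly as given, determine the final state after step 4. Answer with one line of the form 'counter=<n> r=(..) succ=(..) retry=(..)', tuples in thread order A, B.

counter=3 r=(0,2) succ=(0,1) retry=(2,0)

(re-executing from step 2 with the substitution; state before step 2: counter=2 r=(0,2) succ=(0,0) retry=(0,0))
2. A CAS -> counter=2 r=(0,2) succ=(0,0) retry=(1,0)
3. B CAS -> counter=3 r=(0,2) succ=(0,1) retry=(1,0)
4. A CAS -> counter=3 r=(0,2) succ=(0,1) retry=(2,0)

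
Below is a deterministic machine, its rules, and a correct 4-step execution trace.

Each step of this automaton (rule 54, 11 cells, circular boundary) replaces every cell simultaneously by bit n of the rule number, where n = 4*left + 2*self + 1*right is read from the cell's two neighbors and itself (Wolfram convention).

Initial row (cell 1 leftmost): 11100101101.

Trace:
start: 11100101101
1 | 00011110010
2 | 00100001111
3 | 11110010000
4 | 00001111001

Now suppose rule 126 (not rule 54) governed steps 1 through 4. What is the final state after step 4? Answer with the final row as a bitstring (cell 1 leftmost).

11111000111

(re-executing steps 1..4 under rule 126; state before step 1: 11100101101)
1 | 00111111111
2 | 11100000001
3 | 00110000011
4 | 11111000111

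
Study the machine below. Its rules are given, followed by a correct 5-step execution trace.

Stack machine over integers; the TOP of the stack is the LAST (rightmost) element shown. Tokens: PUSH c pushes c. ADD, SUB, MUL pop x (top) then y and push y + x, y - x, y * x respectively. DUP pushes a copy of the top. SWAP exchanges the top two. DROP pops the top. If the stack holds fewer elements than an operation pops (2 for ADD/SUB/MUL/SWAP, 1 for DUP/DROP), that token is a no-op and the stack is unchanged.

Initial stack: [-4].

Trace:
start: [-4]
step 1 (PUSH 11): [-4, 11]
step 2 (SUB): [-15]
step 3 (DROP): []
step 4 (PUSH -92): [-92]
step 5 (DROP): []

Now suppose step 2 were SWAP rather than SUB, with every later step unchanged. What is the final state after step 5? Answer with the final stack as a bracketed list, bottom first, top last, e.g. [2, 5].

(re-executing from step 2 with the substitution; state before step 2: [-4, 11])
step 2 (SWAP): [11, -4]
step 3 (DROP): [11]
step 4 (PUSH -92): [11, -92]
step 5 (DROP): [11]

[11]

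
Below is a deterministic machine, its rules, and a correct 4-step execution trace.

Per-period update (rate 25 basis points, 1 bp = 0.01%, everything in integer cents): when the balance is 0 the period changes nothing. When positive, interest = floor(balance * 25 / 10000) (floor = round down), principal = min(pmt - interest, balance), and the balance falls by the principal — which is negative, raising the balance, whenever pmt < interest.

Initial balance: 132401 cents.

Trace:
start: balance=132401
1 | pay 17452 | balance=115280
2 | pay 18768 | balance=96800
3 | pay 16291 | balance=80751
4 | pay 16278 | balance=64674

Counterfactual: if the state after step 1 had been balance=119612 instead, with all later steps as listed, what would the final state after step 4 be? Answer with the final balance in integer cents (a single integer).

state after step 1 := balance=119612
2 | pay 18768 | balance=101143
3 | pay 16291 | balance=85104
4 | pay 16278 | balance=69038

69038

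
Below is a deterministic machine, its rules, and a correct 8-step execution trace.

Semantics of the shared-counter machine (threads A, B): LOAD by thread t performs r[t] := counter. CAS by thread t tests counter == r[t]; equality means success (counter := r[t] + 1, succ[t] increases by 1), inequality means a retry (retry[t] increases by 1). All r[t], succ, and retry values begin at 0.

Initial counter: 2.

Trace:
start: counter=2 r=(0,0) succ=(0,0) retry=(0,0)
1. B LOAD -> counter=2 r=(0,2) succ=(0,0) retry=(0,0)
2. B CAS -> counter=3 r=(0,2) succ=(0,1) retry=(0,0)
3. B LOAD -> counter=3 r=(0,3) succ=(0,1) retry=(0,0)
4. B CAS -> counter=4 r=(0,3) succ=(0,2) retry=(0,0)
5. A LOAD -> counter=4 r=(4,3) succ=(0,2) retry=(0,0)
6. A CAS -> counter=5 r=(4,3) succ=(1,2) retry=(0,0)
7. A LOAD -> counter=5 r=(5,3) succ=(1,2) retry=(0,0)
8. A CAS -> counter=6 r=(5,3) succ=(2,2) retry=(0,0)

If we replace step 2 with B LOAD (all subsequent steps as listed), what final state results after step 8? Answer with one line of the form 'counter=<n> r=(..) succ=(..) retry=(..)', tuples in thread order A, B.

counter=5 r=(4,2) succ=(2,1) retry=(0,0)

(re-executing from step 2 with the substitution; state before step 2: counter=2 r=(0,2) succ=(0,0) retry=(0,0))
2. B LOAD -> counter=2 r=(0,2) succ=(0,0) retry=(0,0)
3. B LOAD -> counter=2 r=(0,2) succ=(0,0) retry=(0,0)
4. B CAS -> counter=3 r=(0,2) succ=(0,1) retry=(0,0)
5. A LOAD -> counter=3 r=(3,2) succ=(0,1) retry=(0,0)
6. A CAS -> counter=4 r=(3,2) succ=(1,1) retry=(0,0)
7. A LOAD -> counter=4 r=(4,2) succ=(1,1) retry=(0,0)
8. A CAS -> counter=5 r=(4,2) succ=(2,1) retry=(0,0)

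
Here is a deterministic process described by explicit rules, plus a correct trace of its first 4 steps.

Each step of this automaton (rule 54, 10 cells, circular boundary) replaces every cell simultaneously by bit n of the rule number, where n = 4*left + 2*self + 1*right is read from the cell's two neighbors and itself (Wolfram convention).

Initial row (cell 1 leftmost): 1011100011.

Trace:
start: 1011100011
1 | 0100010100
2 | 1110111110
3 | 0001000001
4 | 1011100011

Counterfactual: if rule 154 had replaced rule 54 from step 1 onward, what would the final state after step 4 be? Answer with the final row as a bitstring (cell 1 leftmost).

1000111011

(re-executing steps 1..4 under rule 154; state before step 1: 1011100011)
1 | 0011010111
2 | 1110000110
3 | 1101001100
4 | 1000111011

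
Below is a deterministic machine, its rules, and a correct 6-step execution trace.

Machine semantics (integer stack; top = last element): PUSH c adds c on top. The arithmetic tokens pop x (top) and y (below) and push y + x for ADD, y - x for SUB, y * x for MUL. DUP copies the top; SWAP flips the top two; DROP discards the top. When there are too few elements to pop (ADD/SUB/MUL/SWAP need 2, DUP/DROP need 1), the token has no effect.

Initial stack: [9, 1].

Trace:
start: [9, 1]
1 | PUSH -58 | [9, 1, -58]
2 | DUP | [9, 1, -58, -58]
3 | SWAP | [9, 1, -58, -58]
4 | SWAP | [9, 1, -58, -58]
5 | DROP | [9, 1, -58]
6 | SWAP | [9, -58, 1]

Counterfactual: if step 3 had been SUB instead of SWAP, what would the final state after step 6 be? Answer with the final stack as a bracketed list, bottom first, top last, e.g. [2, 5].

(re-executing from step 3 with the substitution; state before step 3: [9, 1, -58, -58])
3 | SUB | [9, 1, 0]
4 | SWAP | [9, 0, 1]
5 | DROP | [9, 0]
6 | SWAP | [0, 9]

[0, 9]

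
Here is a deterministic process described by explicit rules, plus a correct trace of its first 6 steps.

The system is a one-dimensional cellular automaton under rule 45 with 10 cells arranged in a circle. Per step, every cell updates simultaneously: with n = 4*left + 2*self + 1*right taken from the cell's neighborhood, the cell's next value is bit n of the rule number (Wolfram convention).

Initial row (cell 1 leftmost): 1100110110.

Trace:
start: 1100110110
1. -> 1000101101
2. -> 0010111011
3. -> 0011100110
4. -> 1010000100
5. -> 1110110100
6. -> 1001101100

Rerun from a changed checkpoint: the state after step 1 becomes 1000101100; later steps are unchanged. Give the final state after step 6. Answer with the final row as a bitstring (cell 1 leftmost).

state after step 1 := 1000101100
2. -> 1010111000
3. -> 1111100010
4. -> 1000001011
5. -> 0011101110
6. -> 1010011000

1010011000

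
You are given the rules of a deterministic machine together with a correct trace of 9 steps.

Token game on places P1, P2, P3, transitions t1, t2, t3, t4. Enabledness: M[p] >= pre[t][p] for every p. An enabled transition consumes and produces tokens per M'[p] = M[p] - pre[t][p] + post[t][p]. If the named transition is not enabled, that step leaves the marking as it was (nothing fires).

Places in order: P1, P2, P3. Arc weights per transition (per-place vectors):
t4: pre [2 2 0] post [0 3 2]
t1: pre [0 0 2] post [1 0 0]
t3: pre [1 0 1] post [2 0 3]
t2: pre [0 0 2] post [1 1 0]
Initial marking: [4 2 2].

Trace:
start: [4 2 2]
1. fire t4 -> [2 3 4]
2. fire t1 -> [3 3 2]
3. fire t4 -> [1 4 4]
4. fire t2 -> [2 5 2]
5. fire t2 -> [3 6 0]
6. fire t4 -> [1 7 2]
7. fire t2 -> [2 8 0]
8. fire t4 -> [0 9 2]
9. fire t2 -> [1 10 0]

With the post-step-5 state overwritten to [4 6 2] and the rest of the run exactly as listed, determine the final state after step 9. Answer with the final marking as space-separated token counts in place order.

2 10 2

state after step 5 := [4 6 2]
6. fire t4 -> [2 7 4]
7. fire t2 -> [3 8 2]
8. fire t4 -> [1 9 4]
9. fire t2 -> [2 10 2]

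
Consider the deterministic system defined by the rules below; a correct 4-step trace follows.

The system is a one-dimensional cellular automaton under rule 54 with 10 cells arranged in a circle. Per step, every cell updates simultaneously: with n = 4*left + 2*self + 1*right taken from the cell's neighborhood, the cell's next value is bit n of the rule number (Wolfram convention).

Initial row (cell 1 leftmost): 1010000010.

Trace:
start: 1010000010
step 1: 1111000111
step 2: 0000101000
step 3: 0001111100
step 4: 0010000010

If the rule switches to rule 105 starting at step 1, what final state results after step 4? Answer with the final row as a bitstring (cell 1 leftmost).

(re-executing steps 1..4 under rule 105; state before step 1: 1010000010)
step 1: 0100111001
step 2: 1000101000
step 3: 0010010010
step 4: 1000000000

1000000000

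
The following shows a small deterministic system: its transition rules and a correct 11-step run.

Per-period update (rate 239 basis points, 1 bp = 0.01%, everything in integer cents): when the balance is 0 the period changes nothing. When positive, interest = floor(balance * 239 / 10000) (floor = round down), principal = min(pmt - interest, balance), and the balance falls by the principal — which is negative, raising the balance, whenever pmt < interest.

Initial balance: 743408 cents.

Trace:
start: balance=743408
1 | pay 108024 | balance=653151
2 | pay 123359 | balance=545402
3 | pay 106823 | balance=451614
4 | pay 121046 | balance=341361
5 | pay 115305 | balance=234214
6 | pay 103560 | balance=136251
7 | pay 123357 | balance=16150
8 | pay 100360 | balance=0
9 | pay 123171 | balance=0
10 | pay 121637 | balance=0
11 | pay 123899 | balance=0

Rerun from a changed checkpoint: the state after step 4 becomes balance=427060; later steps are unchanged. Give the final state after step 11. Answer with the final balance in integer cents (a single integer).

0

state after step 4 := balance=427060
5 | pay 115305 | balance=321961
6 | pay 103560 | balance=226095
7 | pay 123357 | balance=108141
8 | pay 100360 | balance=10365
9 | pay 123171 | balance=0
10 | pay 121637 | balance=0
11 | pay 123899 | balance=0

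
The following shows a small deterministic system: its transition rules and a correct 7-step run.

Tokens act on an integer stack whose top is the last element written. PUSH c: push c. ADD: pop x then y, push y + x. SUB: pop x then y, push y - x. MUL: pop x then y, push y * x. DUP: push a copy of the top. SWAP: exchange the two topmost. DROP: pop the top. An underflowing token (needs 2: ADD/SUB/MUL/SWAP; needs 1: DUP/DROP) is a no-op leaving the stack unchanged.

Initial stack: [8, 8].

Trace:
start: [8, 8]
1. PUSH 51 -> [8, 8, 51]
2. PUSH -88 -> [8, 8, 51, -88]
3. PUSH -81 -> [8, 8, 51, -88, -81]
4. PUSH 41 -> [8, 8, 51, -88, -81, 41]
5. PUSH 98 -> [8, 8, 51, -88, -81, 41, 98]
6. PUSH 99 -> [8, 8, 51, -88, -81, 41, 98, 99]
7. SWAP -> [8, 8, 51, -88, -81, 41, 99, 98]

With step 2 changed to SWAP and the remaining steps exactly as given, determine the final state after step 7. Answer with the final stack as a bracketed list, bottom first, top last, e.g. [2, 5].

[8, 51, 8, -81, 41, 99, 98]

(re-executing from step 2 with the substitution; state before step 2: [8, 8, 51])
2. SWAP -> [8, 51, 8]
3. PUSH -81 -> [8, 51, 8, -81]
4. PUSH 41 -> [8, 51, 8, -81, 41]
5. PUSH 98 -> [8, 51, 8, -81, 41, 98]
6. PUSH 99 -> [8, 51, 8, -81, 41, 98, 99]
7. SWAP -> [8, 51, 8, -81, 41, 99, 98]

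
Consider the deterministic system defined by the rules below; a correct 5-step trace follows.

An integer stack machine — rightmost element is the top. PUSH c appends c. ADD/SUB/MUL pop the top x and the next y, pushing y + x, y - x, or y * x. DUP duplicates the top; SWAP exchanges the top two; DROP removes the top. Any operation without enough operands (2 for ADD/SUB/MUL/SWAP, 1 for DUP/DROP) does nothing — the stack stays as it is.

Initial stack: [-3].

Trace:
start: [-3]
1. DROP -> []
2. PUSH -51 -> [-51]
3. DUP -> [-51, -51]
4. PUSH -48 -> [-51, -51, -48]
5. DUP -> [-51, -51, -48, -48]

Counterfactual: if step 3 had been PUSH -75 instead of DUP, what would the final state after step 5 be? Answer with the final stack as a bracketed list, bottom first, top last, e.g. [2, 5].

[-51, -75, -48, -48]

(re-executing from step 3 with the substitution; state before step 3: [-51])
3. PUSH -75 -> [-51, -75]
4. PUSH -48 -> [-51, -75, -48]
5. DUP -> [-51, -75, -48, -48]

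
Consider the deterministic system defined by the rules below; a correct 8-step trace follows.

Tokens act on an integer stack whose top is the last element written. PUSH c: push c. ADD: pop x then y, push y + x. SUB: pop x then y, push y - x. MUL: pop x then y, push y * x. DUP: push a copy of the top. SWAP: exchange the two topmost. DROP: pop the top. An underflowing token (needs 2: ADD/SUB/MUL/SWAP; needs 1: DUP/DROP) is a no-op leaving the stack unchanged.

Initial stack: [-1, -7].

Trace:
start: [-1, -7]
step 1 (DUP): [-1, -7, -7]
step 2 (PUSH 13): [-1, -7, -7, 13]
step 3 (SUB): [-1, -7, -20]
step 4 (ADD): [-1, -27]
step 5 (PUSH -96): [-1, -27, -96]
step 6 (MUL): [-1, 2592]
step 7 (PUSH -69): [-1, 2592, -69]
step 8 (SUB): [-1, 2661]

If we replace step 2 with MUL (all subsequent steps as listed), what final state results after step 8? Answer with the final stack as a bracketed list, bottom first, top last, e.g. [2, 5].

[4869]

(re-executing from step 2 with the substitution; state before step 2: [-1, -7, -7])
step 2 (MUL): [-1, 49]
step 3 (SUB): [-50]
step 4 (ADD): [-50]
step 5 (PUSH -96): [-50, -96]
step 6 (MUL): [4800]
step 7 (PUSH -69): [4800, -69]
step 8 (SUB): [4869]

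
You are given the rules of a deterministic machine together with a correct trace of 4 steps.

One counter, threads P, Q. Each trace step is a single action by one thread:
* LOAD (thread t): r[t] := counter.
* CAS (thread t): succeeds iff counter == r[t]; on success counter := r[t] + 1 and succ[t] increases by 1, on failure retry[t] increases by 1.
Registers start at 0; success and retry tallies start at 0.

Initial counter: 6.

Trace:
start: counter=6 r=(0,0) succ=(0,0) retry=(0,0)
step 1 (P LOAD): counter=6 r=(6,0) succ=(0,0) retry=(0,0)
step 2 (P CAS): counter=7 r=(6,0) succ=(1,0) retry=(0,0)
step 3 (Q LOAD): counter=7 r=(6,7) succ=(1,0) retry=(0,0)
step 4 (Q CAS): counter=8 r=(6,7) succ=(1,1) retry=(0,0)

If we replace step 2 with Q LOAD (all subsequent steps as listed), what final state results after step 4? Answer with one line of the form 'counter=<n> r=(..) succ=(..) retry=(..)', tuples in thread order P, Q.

(re-executing from step 2 with the substitution; state before step 2: counter=6 r=(6,0) succ=(0,0) retry=(0,0))
step 2 (Q LOAD): counter=6 r=(6,6) succ=(0,0) retry=(0,0)
step 3 (Q LOAD): counter=6 r=(6,6) succ=(0,0) retry=(0,0)
step 4 (Q CAS): counter=7 r=(6,6) succ=(0,1) retry=(0,0)

counter=7 r=(6,6) succ=(0,1) retry=(0,0)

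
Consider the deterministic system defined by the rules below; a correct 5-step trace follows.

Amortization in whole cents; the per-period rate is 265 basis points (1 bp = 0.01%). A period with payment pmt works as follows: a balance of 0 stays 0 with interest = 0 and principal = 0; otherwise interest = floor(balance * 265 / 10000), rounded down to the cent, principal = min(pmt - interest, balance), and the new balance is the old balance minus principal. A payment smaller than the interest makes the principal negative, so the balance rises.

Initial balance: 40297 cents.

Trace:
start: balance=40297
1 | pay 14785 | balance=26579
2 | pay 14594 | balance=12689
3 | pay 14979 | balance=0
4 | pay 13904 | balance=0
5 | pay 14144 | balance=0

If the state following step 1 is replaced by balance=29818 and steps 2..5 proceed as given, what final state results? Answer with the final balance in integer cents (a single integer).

state after step 1 := balance=29818
2 | pay 14594 | balance=16014
3 | pay 14979 | balance=1459
4 | pay 13904 | balance=0
5 | pay 14144 | balance=0

0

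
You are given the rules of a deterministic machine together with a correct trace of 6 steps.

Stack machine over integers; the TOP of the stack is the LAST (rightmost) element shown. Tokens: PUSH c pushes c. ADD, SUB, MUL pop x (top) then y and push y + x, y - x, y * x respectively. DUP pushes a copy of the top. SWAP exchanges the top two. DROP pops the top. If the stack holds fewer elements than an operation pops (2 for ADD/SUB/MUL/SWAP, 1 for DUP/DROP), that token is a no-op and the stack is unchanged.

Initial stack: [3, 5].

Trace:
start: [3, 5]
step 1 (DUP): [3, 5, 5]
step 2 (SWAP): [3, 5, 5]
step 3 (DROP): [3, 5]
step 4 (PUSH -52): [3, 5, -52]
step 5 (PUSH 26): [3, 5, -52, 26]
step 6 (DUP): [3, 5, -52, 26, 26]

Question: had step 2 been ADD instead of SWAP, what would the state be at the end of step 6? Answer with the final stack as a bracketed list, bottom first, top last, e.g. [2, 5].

[3, -52, 26, 26]

(re-executing from step 2 with the substitution; state before step 2: [3, 5, 5])
step 2 (ADD): [3, 10]
step 3 (DROP): [3]
step 4 (PUSH -52): [3, -52]
step 5 (PUSH 26): [3, -52, 26]
step 6 (DUP): [3, -52, 26, 26]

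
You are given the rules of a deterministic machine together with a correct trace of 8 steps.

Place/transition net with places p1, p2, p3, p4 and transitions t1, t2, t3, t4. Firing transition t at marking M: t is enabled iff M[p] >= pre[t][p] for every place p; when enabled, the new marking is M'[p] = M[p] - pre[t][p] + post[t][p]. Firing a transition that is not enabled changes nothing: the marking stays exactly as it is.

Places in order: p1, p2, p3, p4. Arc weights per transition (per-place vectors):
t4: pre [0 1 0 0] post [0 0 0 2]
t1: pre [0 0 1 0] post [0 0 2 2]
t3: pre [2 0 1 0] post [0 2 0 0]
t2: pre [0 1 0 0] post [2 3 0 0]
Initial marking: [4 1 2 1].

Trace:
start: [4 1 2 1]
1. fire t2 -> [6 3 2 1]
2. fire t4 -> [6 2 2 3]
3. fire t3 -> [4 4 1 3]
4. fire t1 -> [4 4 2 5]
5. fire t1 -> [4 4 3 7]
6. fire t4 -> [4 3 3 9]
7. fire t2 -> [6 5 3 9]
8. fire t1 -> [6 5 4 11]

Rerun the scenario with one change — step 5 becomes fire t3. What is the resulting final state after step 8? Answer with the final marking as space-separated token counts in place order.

4 7 2 9

(re-executing from step 5 with the substitution; state before step 5: [4 4 2 5])
5. fire t3 -> [2 6 1 5]
6. fire t4 -> [2 5 1 7]
7. fire t2 -> [4 7 1 7]
8. fire t1 -> [4 7 2 9]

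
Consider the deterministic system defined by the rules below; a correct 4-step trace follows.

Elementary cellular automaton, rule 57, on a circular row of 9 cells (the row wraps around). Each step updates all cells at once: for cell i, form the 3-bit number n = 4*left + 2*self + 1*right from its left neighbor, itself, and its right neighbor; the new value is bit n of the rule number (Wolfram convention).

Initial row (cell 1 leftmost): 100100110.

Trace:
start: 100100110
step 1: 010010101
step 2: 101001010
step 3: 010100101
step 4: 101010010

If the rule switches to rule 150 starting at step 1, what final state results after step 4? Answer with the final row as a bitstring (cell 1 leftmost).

(re-executing steps 1..4 under rule 150; state before step 1: 100100110)
step 1: 111111000
step 2: 011110101
step 3: 001100101
step 4: 110011101

110011101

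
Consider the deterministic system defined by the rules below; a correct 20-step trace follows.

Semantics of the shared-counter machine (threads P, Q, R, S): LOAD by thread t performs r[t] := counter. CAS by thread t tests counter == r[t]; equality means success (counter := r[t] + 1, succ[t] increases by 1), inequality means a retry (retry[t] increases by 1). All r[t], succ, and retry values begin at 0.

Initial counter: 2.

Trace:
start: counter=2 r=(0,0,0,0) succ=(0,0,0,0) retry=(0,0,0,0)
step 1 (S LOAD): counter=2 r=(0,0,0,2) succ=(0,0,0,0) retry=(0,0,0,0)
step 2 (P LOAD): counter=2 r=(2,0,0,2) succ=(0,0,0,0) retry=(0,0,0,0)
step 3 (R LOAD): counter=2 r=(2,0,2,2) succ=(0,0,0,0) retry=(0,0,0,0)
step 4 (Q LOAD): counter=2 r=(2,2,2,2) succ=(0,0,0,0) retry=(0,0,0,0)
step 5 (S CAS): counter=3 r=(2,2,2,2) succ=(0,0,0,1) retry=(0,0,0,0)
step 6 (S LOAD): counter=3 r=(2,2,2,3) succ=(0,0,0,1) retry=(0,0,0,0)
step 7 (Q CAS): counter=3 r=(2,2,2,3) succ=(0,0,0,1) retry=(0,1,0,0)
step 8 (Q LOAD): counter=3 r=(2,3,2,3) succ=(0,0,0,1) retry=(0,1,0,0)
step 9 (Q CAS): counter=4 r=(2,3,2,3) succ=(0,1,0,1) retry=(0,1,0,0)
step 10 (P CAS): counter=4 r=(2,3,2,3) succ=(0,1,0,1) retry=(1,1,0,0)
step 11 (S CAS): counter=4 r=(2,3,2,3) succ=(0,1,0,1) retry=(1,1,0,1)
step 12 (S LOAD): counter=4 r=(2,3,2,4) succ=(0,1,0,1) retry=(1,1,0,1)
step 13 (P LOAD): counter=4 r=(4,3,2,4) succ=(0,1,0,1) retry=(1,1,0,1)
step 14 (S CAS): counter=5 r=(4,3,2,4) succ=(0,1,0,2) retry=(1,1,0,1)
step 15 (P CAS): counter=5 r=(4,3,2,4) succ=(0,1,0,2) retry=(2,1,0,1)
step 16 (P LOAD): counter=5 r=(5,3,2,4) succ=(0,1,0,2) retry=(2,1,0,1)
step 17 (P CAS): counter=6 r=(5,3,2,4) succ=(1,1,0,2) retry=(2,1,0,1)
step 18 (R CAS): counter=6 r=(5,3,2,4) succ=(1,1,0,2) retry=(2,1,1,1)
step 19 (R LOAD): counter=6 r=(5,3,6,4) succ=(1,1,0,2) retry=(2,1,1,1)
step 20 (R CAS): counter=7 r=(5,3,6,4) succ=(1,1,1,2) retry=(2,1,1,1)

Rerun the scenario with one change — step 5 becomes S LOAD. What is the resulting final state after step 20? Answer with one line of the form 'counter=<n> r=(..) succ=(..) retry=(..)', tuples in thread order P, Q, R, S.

(re-executing from step 5 with the substitution; state before step 5: counter=2 r=(2,2,2,2) succ=(0,0,0,0) retry=(0,0,0,0))
step 5 (S LOAD): counter=2 r=(2,2,2,2) succ=(0,0,0,0) retry=(0,0,0,0)
step 6 (S LOAD): counter=2 r=(2,2,2,2) succ=(0,0,0,0) retry=(0,0,0,0)
step 7 (Q CAS): counter=3 r=(2,2,2,2) succ=(0,1,0,0) retry=(0,0,0,0)
step 8 (Q LOAD): counter=3 r=(2,3,2,2) succ=(0,1,0,0) retry=(0,0,0,0)
step 9 (Q CAS): counter=4 r=(2,3,2,2) succ=(0,2,0,0) retry=(0,0,0,0)
step 10 (P CAS): counter=4 r=(2,3,2,2) succ=(0,2,0,0) retry=(1,0,0,0)
step 11 (S CAS): counter=4 r=(2,3,2,2) succ=(0,2,0,0) retry=(1,0,0,1)
step 12 (S LOAD): counter=4 r=(2,3,2,4) succ=(0,2,0,0) retry=(1,0,0,1)
step 13 (P LOAD): counter=4 r=(4,3,2,4) succ=(0,2,0,0) retry=(1,0,0,1)
step 14 (S CAS): counter=5 r=(4,3,2,4) succ=(0,2,0,1) retry=(1,0,0,1)
step 15 (P CAS): counter=5 r=(4,3,2,4) succ=(0,2,0,1) retry=(2,0,0,1)
step 16 (P LOAD): counter=5 r=(5,3,2,4) succ=(0,2,0,1) retry=(2,0,0,1)
step 17 (P CAS): counter=6 r=(5,3,2,4) succ=(1,2,0,1) retry=(2,0,0,1)
step 18 (R CAS): counter=6 r=(5,3,2,4) succ=(1,2,0,1) retry=(2,0,1,1)
step 19 (R LOAD): counter=6 r=(5,3,6,4) succ=(1,2,0,1) retry=(2,0,1,1)
step 20 (R CAS): counter=7 r=(5,3,6,4) succ=(1,2,1,1) retry=(2,0,1,1)

counter=7 r=(5,3,6,4) succ=(1,2,1,1) retry=(2,0,1,1)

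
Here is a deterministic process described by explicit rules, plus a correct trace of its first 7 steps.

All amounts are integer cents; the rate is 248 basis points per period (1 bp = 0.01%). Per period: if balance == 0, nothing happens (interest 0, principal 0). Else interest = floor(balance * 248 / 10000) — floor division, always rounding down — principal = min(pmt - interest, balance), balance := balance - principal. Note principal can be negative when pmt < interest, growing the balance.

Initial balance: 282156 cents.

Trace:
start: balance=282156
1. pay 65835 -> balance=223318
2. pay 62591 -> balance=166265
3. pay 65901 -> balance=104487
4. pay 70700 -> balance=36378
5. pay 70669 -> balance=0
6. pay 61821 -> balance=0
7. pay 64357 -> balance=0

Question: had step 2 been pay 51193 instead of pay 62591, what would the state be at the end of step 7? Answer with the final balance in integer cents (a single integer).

(re-executing from step 2 with the substitution; state before step 2: balance=223318)
2. pay 51193 -> balance=177663
3. pay 65901 -> balance=116168
4. pay 70700 -> balance=48348
5. pay 70669 -> balance=0
6. pay 61821 -> balance=0
7. pay 64357 -> balance=0

0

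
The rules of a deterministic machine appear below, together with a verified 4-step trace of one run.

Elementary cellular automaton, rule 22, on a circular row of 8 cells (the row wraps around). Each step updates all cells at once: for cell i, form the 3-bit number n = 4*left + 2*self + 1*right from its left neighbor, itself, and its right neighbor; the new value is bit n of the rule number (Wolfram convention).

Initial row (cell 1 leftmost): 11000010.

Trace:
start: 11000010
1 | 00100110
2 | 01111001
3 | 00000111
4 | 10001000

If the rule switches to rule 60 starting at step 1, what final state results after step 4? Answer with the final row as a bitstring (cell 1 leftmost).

11101110

(re-executing steps 1..4 under rule 60; state before step 1: 11000010)
1 | 10100011
2 | 01110010
3 | 01001011
4 | 11101110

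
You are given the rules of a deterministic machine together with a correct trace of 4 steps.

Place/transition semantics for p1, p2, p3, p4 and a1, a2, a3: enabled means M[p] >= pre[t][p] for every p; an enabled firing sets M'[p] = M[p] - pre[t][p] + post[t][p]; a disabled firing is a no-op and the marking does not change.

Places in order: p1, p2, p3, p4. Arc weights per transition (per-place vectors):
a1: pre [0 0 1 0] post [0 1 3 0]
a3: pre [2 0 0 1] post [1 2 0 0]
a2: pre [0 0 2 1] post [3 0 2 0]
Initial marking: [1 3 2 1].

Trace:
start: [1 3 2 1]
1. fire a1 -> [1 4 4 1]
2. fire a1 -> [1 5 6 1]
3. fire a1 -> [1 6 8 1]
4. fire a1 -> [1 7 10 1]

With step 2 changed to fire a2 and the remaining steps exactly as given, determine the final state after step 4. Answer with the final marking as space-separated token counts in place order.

(re-executing from step 2 with the substitution; state before step 2: [1 4 4 1])
2. fire a2 -> [4 4 4 0]
3. fire a1 -> [4 5 6 0]
4. fire a1 -> [4 6 8 0]

4 6 8 0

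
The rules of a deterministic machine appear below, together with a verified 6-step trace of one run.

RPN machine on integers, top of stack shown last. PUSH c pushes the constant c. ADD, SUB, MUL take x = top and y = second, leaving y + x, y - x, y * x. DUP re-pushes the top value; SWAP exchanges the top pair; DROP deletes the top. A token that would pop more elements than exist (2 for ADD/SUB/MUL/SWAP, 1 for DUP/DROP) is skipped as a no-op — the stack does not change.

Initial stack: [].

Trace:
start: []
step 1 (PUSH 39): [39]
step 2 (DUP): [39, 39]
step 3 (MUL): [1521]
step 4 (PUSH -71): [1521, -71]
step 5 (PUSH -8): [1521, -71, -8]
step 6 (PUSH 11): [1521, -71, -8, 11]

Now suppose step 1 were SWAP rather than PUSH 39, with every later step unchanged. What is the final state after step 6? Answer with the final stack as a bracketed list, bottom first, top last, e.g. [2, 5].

[-71, -8, 11]

(re-executing from step 1 with the substitution; state before step 1: [])
step 1 (SWAP): []
step 2 (DUP): []
step 3 (MUL): []
step 4 (PUSH -71): [-71]
step 5 (PUSH -8): [-71, -8]
step 6 (PUSH 11): [-71, -8, 11]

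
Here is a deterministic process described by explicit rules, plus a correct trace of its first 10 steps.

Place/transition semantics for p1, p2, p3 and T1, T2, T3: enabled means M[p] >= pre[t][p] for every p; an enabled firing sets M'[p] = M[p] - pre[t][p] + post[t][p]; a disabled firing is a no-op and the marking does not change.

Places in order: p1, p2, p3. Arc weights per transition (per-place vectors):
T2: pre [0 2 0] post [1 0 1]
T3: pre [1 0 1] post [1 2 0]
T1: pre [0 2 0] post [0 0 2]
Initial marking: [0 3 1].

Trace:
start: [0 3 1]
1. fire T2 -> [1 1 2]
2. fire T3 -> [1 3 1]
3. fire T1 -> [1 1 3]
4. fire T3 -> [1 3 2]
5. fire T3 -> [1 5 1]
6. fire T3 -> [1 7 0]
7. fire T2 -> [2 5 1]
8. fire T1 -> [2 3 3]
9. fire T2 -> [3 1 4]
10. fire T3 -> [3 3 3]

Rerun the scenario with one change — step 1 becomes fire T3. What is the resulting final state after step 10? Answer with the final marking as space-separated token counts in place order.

(re-executing from step 1 with the substitution; state before step 1: [0 3 1])
1. fire T3 -> [0 3 1]
2. fire T3 -> [0 3 1]
3. fire T1 -> [0 1 3]
4. fire T3 -> [0 1 3]
5. fire T3 -> [0 1 3]
6. fire T3 -> [0 1 3]
7. fire T2 -> [0 1 3]
8. fire T1 -> [0 1 3]
9. fire T2 -> [0 1 3]
10. fire T3 -> [0 1 3]

0 1 3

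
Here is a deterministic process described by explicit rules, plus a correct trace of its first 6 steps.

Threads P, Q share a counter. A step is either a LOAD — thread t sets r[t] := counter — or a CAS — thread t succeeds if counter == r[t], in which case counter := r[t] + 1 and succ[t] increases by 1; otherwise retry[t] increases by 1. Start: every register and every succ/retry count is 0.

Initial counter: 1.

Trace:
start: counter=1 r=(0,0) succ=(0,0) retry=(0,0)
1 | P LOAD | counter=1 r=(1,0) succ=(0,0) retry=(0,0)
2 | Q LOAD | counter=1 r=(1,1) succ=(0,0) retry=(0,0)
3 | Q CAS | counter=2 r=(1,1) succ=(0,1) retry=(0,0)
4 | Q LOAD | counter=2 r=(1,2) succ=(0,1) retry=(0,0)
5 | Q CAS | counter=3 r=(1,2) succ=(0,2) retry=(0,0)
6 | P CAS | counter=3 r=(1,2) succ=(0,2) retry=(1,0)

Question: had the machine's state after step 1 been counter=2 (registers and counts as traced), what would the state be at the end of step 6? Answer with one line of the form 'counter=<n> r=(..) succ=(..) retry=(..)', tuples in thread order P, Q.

state after step 1 := counter=2 r=(1,0) succ=(0,0) retry=(0,0)
2 | Q LOAD | counter=2 r=(1,2) succ=(0,0) retry=(0,0)
3 | Q CAS | counter=3 r=(1,2) succ=(0,1) retry=(0,0)
4 | Q LOAD | counter=3 r=(1,3) succ=(0,1) retry=(0,0)
5 | Q CAS | counter=4 r=(1,3) succ=(0,2) retry=(0,0)
6 | P CAS | counter=4 r=(1,3) succ=(0,2) retry=(1,0)

counter=4 r=(1,3) succ=(0,2) retry=(1,0)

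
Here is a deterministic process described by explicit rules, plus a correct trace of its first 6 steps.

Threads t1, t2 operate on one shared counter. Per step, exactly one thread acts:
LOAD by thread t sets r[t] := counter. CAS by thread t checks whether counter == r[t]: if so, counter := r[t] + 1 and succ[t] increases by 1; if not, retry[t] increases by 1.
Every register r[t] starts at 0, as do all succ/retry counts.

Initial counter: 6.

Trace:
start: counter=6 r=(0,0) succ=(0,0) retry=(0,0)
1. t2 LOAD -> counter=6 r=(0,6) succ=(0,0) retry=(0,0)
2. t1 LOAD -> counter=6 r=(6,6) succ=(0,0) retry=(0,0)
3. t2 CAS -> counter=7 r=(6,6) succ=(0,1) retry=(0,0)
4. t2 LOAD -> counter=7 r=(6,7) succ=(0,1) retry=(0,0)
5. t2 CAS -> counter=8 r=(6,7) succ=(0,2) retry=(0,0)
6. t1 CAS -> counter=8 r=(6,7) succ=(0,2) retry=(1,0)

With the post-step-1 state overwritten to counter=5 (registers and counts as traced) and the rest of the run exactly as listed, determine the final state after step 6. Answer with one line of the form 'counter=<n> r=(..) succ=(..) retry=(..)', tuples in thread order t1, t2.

state after step 1 := counter=5 r=(0,6) succ=(0,0) retry=(0,0)
2. t1 LOAD -> counter=5 r=(5,6) succ=(0,0) retry=(0,0)
3. t2 CAS -> counter=5 r=(5,6) succ=(0,0) retry=(0,1)
4. t2 LOAD -> counter=5 r=(5,5) succ=(0,0) retry=(0,1)
5. t2 CAS -> counter=6 r=(5,5) succ=(0,1) retry=(0,1)
6. t1 CAS -> counter=6 r=(5,5) succ=(0,1) retry=(1,1)

counter=6 r=(5,5) succ=(0,1) retry=(1,1)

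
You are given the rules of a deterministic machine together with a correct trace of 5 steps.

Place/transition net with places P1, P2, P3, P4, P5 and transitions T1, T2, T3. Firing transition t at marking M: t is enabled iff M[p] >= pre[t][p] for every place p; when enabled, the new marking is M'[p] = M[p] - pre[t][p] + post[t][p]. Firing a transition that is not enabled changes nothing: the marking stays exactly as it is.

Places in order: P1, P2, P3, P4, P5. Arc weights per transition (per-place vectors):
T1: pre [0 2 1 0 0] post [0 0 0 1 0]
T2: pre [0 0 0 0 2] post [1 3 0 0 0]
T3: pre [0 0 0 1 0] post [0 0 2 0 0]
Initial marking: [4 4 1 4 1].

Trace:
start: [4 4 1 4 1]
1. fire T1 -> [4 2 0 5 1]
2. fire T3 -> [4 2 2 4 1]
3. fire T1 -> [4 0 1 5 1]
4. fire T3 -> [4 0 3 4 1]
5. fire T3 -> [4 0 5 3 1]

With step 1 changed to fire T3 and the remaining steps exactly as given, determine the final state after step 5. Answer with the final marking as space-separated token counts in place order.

(re-executing from step 1 with the substitution; state before step 1: [4 4 1 4 1])
1. fire T3 -> [4 4 3 3 1]
2. fire T3 -> [4 4 5 2 1]
3. fire T1 -> [4 2 4 3 1]
4. fire T3 -> [4 2 6 2 1]
5. fire T3 -> [4 2 8 1 1]

4 2 8 1 1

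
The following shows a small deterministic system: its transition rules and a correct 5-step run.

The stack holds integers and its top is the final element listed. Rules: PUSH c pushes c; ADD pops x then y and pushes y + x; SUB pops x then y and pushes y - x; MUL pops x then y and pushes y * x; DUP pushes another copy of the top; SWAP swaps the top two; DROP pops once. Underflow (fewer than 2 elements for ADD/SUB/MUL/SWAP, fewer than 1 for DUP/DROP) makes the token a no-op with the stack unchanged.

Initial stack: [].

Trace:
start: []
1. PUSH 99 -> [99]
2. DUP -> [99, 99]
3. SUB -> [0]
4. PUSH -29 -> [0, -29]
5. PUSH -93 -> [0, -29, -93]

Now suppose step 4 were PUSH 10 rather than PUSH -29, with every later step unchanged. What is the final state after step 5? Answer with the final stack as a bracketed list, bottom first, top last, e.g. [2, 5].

[0, 10, -93]

(re-executing from step 4 with the substitution; state before step 4: [0])
4. PUSH 10 -> [0, 10]
5. PUSH -93 -> [0, 10, -93]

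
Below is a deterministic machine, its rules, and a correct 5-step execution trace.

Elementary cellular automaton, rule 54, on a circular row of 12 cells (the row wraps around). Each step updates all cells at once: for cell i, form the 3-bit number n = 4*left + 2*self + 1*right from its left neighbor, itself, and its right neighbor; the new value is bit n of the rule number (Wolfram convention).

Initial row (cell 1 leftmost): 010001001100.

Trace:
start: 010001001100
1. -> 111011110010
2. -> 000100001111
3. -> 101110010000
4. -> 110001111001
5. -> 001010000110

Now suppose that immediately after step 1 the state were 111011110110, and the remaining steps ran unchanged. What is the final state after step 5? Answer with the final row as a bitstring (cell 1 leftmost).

state after step 1 := 111011110110
2. -> 000100001001
3. -> 101110011111
4. -> 010001100000
5. -> 111010010000

111010010000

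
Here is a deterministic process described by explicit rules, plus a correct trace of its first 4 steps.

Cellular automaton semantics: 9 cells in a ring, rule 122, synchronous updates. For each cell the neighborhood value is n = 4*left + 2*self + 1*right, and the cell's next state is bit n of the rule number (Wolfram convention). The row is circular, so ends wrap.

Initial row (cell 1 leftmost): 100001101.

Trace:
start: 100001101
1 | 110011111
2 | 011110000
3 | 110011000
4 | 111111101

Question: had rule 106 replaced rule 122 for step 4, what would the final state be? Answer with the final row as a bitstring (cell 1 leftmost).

110111001

(re-executing step 4 under rule 106; state before step 4: 110011000)
4 | 110111001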